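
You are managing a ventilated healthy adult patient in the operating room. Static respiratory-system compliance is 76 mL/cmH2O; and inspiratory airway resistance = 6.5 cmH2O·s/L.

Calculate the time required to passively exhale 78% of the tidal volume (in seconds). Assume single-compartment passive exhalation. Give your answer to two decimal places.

τ = R × C = 6.5 × 76 mL/cmH2O = 6.5 × 0.076 L/cmH2O = 0.494 s.
Exhaled fraction f = 1 − e^(−t/τ) → t = −τ·ln(1 − f) = −0.494·ln(0.22) = 0.748 s.

0.75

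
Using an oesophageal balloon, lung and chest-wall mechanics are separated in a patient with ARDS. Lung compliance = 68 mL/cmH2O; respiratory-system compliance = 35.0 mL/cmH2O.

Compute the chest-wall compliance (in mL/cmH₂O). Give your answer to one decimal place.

72.1

1/Ccw = 1/Crs − 1/CL.
1/Ccw = 1/35.0 − 1/68 = 0.01387.
Ccw = 72.098 mL/cmH2O.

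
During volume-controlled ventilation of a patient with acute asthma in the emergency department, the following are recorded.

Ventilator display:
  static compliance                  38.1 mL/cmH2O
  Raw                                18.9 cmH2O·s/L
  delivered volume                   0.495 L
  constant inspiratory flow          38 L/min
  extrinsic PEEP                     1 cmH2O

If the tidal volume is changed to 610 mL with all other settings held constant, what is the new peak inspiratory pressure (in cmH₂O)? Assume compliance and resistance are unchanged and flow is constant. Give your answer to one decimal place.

29.0

Flow: 38 L/min ÷ 60 = 0.6333 L/s.
PIP = Vt/C + R·V̇ + PEEP (constant-flow equation of motion).
Only the elastic term changes: ΔPIP = ΔVt / C = (610 − 495) / 38.1 = 3.018 cmH2O.
Original PIP = 495/38.1 + 18.9×0.6333 + 1 = 25.961 cmH2O; new PIP = 25.961 + (3.018) = 28.979 cmH2O.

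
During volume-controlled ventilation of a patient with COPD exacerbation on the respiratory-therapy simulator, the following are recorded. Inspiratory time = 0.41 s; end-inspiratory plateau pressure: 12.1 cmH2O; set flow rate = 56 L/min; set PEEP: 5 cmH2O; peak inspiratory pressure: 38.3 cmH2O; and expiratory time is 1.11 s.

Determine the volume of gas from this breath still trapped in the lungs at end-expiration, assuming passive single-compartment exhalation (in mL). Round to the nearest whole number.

Flow: 56 L/min ÷ 60 = 0.9333 L/s.
Vt = flow × Ti = 0.9333 L/s × 0.41 s × 1000 mL/L = 382.65 mL.
R = (PIP − Pplat)/V̇ = (38.3 − 12.1) / 0.9333 = 26.2/0.9333 = 28.072 cmH2O·s/L.
C = Vt/(Pplat − PEEP) = 382.65 / (12.1 − 5) = 382.65/7.1 = 53.894 mL/cmH2O.
τ = R × C = 28.072 × 0.05389 L/cmH2O = 1.513 s.
Fraction remaining = e^(−Te/τ) = e^(−1.11/1.513) = 0.4802.
Trapped volume = 382.65 × 0.4802 = 183.75 mL.

184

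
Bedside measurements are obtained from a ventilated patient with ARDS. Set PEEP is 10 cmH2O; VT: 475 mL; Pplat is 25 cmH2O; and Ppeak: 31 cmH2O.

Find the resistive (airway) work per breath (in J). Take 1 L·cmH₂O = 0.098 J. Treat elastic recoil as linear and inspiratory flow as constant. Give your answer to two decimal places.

With constant inspiratory flow the resistive pressure is constant at PIP − Pplat = 31 − 25 = 6.0 cmH2O, so resistive work = 6.0 × 0.475 = 2.85 L·cmH2O.
× 0.098 J/(L·cmH2O) → 0.2793 J.

0.28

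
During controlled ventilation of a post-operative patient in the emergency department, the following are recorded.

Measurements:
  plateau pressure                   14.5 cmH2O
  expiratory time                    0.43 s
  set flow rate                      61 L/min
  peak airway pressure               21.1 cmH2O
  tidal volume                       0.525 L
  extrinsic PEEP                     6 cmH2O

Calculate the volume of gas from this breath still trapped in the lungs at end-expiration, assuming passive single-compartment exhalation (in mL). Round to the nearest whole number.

Flow: 61 L/min ÷ 60 = 1.0167 L/s.
R = (PIP − Pplat)/V̇ = (21.1 − 14.5) / 1.0167 = 6.6/1.0167 = 6.492 cmH2O·s/L.
C = Vt/(Pplat − PEEP) = 525.0 / (14.5 − 6) = 525.0/8.5 = 61.765 mL/cmH2O.
τ = R × C = 6.492 × 0.06177 L/cmH2O = 0.401 s.
Fraction remaining = e^(−Te/τ) = e^(−0.43/0.401) = 0.3422.
Trapped volume = 525.0 × 0.3422 = 179.66 mL.

180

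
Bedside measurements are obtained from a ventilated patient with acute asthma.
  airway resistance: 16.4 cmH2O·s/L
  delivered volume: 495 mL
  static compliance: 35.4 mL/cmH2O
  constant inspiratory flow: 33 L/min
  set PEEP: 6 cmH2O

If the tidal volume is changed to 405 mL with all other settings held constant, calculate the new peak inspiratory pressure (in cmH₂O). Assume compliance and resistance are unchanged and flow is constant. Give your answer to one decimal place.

26.5

Flow: 33 L/min ÷ 60 = 0.55 L/s.
PIP = Vt/C + R·V̇ + PEEP (constant-flow equation of motion).
Only the elastic term changes: ΔPIP = ΔVt / C = (405 − 495) / 35.4 = -2.542 cmH2O.
Original PIP = 495/35.4 + 16.4×0.55 + 6 = 29.003 cmH2O; new PIP = 29.003 + (-2.542) = 26.461 cmH2O.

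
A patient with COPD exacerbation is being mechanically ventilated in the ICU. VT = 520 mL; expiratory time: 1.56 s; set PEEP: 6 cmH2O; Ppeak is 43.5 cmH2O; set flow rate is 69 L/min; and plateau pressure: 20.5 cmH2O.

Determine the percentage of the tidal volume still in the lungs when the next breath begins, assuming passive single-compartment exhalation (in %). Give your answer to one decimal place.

11.4

Flow: 69 L/min ÷ 60 = 1.15 L/s.
R = (PIP − Pplat)/V̇ = (43.5 − 20.5) / 1.15 = 23.0/1.15 = 20.0 cmH2O·s/L.
C = Vt/(Pplat − PEEP) = 520.0 / (20.5 − 6) = 520.0/14.5 = 35.862 mL/cmH2O.
τ = R × C = 20.0 × 0.03586 L/cmH2O = 0.7172 s.
Fraction remaining at end-expiration = e^(−Te/τ) = e^(−1.56/0.7172) = 0.1136 → 11.36%.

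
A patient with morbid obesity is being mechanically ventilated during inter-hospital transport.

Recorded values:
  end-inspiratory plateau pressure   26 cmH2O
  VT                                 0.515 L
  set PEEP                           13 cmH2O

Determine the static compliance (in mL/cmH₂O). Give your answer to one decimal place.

Cstat = Vt / (Pplat − PEEP) = 515 / (26 − 13) = 515 / 13.0 = 39.615 mL/cmH2O.

39.6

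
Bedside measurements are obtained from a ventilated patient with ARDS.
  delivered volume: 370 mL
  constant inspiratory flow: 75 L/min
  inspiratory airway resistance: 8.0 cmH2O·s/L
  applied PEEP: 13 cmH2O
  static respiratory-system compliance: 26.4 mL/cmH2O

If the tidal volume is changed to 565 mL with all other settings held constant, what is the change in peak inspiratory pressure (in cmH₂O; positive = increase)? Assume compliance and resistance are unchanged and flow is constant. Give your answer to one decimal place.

PIP = Vt/C + R·V̇ + PEEP (constant-flow equation of motion).
Only the elastic term changes: ΔPIP = ΔVt / C = (565 − 370) / 26.4 = 7.386 cmH2O.

7.4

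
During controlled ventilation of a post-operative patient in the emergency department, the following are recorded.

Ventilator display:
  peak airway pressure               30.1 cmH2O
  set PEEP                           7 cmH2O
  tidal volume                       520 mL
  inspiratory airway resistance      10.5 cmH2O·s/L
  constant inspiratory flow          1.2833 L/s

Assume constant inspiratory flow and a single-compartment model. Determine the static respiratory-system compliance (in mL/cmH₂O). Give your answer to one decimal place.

Equation of motion (constant flow): PIP = Vt/C + R·V̇ + PEEP.
Vt/C = PIP − R·V̇ − PEEP = 30.1 − 10.5×1.2833 − 7 = 30.1 − 13.475 − 7 = 9.625 cmH2O.
C = Vt / 9.625 = 520 / 9.625 = 54.026 mL/cmH2O.

54.0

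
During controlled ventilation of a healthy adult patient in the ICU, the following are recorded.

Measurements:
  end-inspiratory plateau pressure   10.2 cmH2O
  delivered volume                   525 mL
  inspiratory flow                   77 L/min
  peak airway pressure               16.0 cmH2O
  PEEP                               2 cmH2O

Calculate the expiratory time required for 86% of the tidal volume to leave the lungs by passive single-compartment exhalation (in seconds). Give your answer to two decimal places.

0.57

Flow: 77 L/min ÷ 60 = 1.2833 L/s.
R = (PIP − Pplat)/V̇ = (16.0 − 10.2) / 1.2833 = 5.8/1.2833 = 4.52 cmH2O·s/L.
C = Vt/(Pplat − PEEP) = 525.0 / (10.2 − 2) = 525.0/8.2 = 64.024 mL/cmH2O.
τ = R × C = 4.52 × 0.06402 L/cmH2O = 0.2894 s.
t = −τ·ln(1 − 0.86) = −0.2894·ln(0.14) = 0.569 s.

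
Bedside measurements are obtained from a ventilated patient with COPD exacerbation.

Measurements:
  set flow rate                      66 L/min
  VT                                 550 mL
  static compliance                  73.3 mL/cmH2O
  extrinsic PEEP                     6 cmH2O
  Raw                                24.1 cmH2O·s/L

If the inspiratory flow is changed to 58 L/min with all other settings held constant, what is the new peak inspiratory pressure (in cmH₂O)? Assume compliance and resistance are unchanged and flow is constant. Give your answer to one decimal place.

36.8

Flow: 66 L/min ÷ 60 = 1.1 L/s.
New flow: 58 L/min ÷ 60 = 0.9667 L/s.
PIP = Vt/C + R·V̇ + PEEP (constant-flow equation of motion).
Only the resistive term changes: ΔPIP = R × ΔV̇ = 24.1 × (0.9667 − 1.1) = 24.1 × -0.1333 = -3.213 cmH2O.
Original PIP = 550/73.3 + 24.1×1.1 + 6 = 40.013 cmH2O; new PIP = 40.013 + (-3.213) = 36.8 cmH2O.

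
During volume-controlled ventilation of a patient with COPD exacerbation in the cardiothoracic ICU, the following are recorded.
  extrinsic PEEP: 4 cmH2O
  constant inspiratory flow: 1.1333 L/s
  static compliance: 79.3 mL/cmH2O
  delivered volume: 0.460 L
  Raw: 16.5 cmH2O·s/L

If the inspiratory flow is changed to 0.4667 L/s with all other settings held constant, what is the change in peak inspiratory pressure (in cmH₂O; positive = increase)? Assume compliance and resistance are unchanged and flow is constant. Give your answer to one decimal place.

PIP = Vt/C + R·V̇ + PEEP (constant-flow equation of motion).
Only the resistive term changes: ΔPIP = R × ΔV̇ = 16.5 × (0.4667 − 1.1333) = 16.5 × -0.6666 = -10.999 cmH2O.

-11.0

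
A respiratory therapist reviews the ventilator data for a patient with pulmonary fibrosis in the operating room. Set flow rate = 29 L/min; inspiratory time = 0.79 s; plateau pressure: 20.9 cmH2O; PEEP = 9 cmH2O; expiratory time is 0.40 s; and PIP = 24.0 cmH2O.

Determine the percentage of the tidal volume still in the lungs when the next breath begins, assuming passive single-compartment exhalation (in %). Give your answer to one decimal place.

Flow: 29 L/min ÷ 60 = 0.4833 L/s.
Vt = flow × Ti = 0.4833 L/s × 0.79 s × 1000 mL/L = 381.81 mL.
R = (PIP − Pplat)/V̇ = (24.0 − 20.9) / 0.4833 = 3.1/0.4833 = 6.414 cmH2O·s/L.
C = Vt/(Pplat − PEEP) = 381.81 / (20.9 − 9) = 381.81/11.9 = 32.085 mL/cmH2O.
τ = R × C = 6.414 × 0.03209 L/cmH2O = 0.2058 s.
Fraction remaining at end-expiration = e^(−Te/τ) = e^(−0.40/0.2058) = 0.1432 → 14.32%.

14.3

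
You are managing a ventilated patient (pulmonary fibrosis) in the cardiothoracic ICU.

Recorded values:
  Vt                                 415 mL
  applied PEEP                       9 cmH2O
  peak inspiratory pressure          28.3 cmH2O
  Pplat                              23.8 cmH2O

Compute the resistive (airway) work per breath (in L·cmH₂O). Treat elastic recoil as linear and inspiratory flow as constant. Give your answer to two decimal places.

With constant inspiratory flow the resistive pressure is constant at PIP − Pplat = 28.3 − 23.8 = 4.5 cmH2O, so resistive work = 4.5 × 0.415 = 1.868 L·cmH2O.

1.87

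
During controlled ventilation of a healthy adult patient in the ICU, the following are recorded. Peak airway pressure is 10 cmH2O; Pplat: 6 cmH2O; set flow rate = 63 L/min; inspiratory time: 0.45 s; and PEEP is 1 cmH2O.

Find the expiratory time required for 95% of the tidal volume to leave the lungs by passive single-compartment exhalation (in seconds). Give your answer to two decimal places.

1.08

Flow: 63 L/min ÷ 60 = 1.05 L/s.
Vt = flow × Ti = 1.05 L/s × 0.45 s × 1000 mL/L = 472.5 mL.
R = (PIP − Pplat)/V̇ = (10 − 6) / 1.05 = 4.0/1.05 = 3.81 cmH2O·s/L.
C = Vt/(Pplat − PEEP) = 472.5 / (6 − 1) = 472.5/5.0 = 94.5 mL/cmH2O.
τ = R × C = 3.81 × 0.0945 L/cmH2O = 0.36 s.
t = −τ·ln(1 − 0.95) = −0.36·ln(0.05) = 1.078 s.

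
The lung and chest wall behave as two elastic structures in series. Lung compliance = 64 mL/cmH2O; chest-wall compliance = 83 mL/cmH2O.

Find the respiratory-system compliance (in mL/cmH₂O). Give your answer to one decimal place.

Lung and chest wall are elastances in series: 1/Crs = 1/CL + 1/Ccw.
1/Crs = 1/64 + 1/83 = 0.02767.
Crs = 36.14 mL/cmH2O.

36.1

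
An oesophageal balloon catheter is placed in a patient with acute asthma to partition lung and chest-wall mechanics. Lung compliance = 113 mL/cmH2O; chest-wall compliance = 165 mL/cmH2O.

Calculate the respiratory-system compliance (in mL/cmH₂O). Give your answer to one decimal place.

67.1

Lung and chest wall are elastances in series: 1/Crs = 1/CL + 1/Ccw.
1/Crs = 1/113 + 1/165 = 0.01491.
Crs = 67.069 mL/cmH2O.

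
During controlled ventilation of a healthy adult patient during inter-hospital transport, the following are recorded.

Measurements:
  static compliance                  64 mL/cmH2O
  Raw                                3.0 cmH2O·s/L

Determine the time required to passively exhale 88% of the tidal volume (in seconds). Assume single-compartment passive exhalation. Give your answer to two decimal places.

τ = R × C = 3.0 × 64 mL/cmH2O = 3.0 × 0.064 L/cmH2O = 0.192 s.
Exhaled fraction f = 1 − e^(−t/τ) → t = −τ·ln(1 − f) = −0.192·ln(0.12) = 0.4071 s.

0.41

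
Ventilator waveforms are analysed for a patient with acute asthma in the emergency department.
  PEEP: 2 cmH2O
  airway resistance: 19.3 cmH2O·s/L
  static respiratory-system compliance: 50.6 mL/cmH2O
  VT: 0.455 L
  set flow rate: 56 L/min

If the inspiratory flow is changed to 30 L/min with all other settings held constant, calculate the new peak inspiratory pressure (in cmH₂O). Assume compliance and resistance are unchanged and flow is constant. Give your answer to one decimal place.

Flow: 56 L/min ÷ 60 = 0.9333 L/s.
New flow: 30 L/min ÷ 60 = 0.5 L/s.
PIP = Vt/C + R·V̇ + PEEP (constant-flow equation of motion).
Only the resistive term changes: ΔPIP = R × ΔV̇ = 19.3 × (0.5 − 0.9333) = 19.3 × -0.4333 = -8.363 cmH2O.
Original PIP = 455/50.6 + 19.3×0.9333 + 2 = 29.005 cmH2O; new PIP = 29.005 + (-8.363) = 20.642 cmH2O.

20.6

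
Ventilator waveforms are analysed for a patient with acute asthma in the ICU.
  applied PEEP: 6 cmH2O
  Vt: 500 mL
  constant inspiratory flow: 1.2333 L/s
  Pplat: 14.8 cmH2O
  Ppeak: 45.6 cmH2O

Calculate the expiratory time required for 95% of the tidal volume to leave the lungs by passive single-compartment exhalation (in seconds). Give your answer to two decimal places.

4.25

R = (PIP − Pplat)/V̇ = (45.6 − 14.8) / 1.2333 = 30.8/1.2333 = 24.974 cmH2O·s/L.
C = Vt/(Pplat − PEEP) = 500.0 / (14.8 − 6) = 500.0/8.8 = 56.818 mL/cmH2O.
τ = R × C = 24.974 × 0.05682 L/cmH2O = 1.419 s.
t = −τ·ln(1 − 0.95) = −1.419·ln(0.05) = 4.251 s.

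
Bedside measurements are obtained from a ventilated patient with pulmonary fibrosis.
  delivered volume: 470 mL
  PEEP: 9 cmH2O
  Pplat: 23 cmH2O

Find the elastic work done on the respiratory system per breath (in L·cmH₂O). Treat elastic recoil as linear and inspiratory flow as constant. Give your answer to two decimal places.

Elastic work ≈ ½ × (Pplat − PEEP) × Vt = 0.5 × (23 − 9) × 0.470 L = 0.5 × 14.0 × 0.470 = 3.29 L·cmH2O.

3.29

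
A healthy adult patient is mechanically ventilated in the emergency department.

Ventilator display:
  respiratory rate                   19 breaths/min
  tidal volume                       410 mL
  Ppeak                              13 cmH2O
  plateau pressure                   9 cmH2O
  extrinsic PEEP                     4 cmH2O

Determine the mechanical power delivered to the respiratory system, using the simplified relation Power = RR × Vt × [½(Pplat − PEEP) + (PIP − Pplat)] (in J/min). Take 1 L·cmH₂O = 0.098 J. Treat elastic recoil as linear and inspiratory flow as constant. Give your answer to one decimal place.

Per-breath work = Vt × [½(Pplat−PEEP) + (PIP−Pplat)] = 0.410 × [0.5×5.0 + 4.0] = 0.410 × 6.5 = 2.665 L·cmH2O.
Power = 19 × 2.665 = 50.635 L·cmH2O/min.
× 0.098 J/(L·cmH2O) → 4.962 J/min.

5.0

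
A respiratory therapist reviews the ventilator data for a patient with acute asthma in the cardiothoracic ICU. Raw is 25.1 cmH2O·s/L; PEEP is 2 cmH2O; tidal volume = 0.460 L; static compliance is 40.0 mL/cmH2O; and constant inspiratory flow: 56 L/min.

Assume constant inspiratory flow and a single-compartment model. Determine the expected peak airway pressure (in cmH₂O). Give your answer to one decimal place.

36.9

Flow: 56 L/min ÷ 60 = 0.9333 L/s.
Equation of motion (constant flow): PIP = Vt/C + R·V̇ + PEEP.
PIP = 460/40.0 + 25.1×0.9333 + 2 = 11.5 + 23.426 + 2 = 36.926 cmH2O.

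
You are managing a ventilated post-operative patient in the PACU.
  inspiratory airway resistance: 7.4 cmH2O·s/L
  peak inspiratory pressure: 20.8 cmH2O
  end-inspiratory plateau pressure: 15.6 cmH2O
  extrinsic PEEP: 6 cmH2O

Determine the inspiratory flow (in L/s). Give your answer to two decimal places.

0.70

flow = (PIP − Pplat) / Raw = 5.2 / 7.4 = 0.7027 L/s.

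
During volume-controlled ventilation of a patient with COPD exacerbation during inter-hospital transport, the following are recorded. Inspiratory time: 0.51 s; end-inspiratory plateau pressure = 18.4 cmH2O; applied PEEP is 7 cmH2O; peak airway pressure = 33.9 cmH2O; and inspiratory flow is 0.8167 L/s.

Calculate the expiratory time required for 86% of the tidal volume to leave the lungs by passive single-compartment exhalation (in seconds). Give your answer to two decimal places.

Vt = flow × Ti = 0.8167 L/s × 0.51 s × 1000 mL/L = 416.52 mL.
R = (PIP − Pplat)/V̇ = (33.9 − 18.4) / 0.8167 = 15.5/0.8167 = 18.979 cmH2O·s/L.
C = Vt/(Pplat − PEEP) = 416.52 / (18.4 − 7) = 416.52/11.4 = 36.537 mL/cmH2O.
τ = R × C = 18.979 × 0.03654 L/cmH2O = 0.6935 s.
t = −τ·ln(1 − 0.86) = −0.6935·ln(0.14) = 1.363 s.

1.36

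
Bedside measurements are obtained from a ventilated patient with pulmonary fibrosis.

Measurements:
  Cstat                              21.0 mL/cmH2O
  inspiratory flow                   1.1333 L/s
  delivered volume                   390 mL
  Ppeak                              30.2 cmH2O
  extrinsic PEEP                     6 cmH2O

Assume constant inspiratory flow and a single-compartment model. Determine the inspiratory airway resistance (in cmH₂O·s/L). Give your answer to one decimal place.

5.0

Equation of motion (constant flow): PIP = Vt/C + R·V̇ + PEEP.
R·V̇ = PIP − Vt/C − PEEP = 30.2 − 390/21.0 − 6 = 30.2 − 18.571 − 6 = 5.629 cmH2O.
R = 5.629 / 1.1333 = 4.967 cmH2O·s/L.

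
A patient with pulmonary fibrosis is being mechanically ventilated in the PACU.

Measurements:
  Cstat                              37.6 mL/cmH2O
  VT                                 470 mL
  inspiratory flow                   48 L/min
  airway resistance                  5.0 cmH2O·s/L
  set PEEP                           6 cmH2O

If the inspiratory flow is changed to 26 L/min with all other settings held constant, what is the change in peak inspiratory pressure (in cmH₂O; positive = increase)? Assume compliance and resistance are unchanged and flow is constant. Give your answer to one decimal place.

-1.8

Flow: 48 L/min ÷ 60 = 0.8 L/s.
New flow: 26 L/min ÷ 60 = 0.4333 L/s.
PIP = Vt/C + R·V̇ + PEEP (constant-flow equation of motion).
Only the resistive term changes: ΔPIP = R × ΔV̇ = 5.0 × (0.4333 − 0.8) = 5.0 × -0.3667 = -1.834 cmH2O.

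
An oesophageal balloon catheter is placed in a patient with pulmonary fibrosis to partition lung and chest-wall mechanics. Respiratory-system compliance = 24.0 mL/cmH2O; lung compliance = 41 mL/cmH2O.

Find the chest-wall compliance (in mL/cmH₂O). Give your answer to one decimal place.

1/Ccw = 1/Crs − 1/CL.
1/Ccw = 1/24.0 − 1/41 = 0.01728.
Ccw = 57.87 mL/cmH2O.

57.9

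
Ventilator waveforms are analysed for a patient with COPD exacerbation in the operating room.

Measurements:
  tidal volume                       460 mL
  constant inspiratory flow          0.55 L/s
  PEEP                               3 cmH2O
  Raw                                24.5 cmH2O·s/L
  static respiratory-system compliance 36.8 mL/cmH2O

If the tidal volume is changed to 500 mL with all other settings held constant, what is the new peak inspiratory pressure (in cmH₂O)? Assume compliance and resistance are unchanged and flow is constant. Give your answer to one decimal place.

PIP = Vt/C + R·V̇ + PEEP (constant-flow equation of motion).
Only the elastic term changes: ΔPIP = ΔVt / C = (500 − 460) / 36.8 = 1.087 cmH2O.
Original PIP = 460/36.8 + 24.5×0.55 + 3 = 28.975 cmH2O; new PIP = 28.975 + (1.087) = 30.062 cmH2O.

30.1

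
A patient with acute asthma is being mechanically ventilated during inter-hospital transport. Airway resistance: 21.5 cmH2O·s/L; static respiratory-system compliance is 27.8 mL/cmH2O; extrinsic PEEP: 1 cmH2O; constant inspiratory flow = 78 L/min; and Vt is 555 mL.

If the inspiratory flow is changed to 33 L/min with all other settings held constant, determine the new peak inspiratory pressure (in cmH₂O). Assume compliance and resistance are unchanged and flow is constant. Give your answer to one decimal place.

32.8

Flow: 78 L/min ÷ 60 = 1.3 L/s.
New flow: 33 L/min ÷ 60 = 0.55 L/s.
PIP = Vt/C + R·V̇ + PEEP (constant-flow equation of motion).
Only the resistive term changes: ΔPIP = R × ΔV̇ = 21.5 × (0.55 − 1.3) = 21.5 × -0.75 = -16.125 cmH2O.
Original PIP = 555/27.8 + 21.5×1.3 + 1 = 48.914 cmH2O; new PIP = 48.914 + (-16.125) = 32.789 cmH2O.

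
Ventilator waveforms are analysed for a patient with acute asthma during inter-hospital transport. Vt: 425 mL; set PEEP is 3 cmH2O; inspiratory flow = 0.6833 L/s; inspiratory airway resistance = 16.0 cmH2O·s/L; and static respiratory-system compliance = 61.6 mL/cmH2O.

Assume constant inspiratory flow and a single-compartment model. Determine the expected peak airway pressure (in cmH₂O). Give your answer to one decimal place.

Equation of motion (constant flow): PIP = Vt/C + R·V̇ + PEEP.
PIP = 425/61.6 + 16.0×0.6833 + 3 = 6.899 + 10.933 + 3 = 20.832 cmH2O.

20.8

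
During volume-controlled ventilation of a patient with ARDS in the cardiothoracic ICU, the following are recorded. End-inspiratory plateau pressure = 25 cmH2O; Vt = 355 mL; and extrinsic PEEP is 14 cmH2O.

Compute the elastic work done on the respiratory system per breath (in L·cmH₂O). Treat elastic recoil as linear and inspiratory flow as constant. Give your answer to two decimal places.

Elastic work ≈ ½ × (Pplat − PEEP) × Vt = 0.5 × (25 − 14) × 0.355 L = 0.5 × 11.0 × 0.355 = 1.953 L·cmH2O.

1.95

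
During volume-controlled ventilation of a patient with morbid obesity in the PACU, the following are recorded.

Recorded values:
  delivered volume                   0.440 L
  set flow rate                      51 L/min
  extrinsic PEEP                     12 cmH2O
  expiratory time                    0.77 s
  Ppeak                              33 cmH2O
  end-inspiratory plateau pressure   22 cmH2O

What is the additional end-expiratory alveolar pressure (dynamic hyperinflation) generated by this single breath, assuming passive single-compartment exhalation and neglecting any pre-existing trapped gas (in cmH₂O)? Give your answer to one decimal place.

Flow: 51 L/min ÷ 60 = 0.85 L/s.
R = (PIP − Pplat)/V̇ = (33 − 22) / 0.85 = 11.0/0.85 = 12.941 cmH2O·s/L.
C = Vt/(Pplat − PEEP) = 440.0 / (22 − 12) = 440.0/10.0 = 44.0 mL/cmH2O.
τ = R × C = 12.941 × 0.044 L/cmH2O = 0.5694 s.
Fraction remaining = e^(−Te/τ) = e^(−0.77/0.5694) = 0.2586; trapped volume = 440.0 × 0.2586 = 113.78 mL.
Additional alveolar pressure from trapping ≈ V_trapped / C = 113.78 / 44.0 = 2.586 cmH2O.

2.6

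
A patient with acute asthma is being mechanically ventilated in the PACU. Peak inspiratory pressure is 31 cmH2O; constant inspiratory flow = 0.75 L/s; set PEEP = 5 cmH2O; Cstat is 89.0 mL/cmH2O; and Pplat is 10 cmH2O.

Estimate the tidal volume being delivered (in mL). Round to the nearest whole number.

Vt = Cstat × (Pplat − PEEP) = 89.0 × (10 − 5) = 89.0 × 5.0 = 445.0 mL.

445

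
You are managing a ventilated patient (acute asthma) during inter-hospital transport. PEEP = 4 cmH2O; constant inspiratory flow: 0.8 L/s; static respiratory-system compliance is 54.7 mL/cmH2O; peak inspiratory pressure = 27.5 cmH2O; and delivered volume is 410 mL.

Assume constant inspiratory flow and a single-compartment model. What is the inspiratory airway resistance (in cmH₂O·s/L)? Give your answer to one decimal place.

Equation of motion (constant flow): PIP = Vt/C + R·V̇ + PEEP.
R·V̇ = PIP − Vt/C − PEEP = 27.5 − 410/54.7 − 4 = 27.5 − 7.495 − 4 = 16.005 cmH2O.
R = 16.005 / 0.8 = 20.006 cmH2O·s/L.

20.0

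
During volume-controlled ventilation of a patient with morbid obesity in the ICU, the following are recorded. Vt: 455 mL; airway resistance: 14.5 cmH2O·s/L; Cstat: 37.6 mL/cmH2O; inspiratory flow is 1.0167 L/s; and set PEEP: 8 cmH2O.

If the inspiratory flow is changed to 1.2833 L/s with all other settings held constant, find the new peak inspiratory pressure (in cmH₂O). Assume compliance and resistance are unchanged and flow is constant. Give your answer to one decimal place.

PIP = Vt/C + R·V̇ + PEEP (constant-flow equation of motion).
Only the resistive term changes: ΔPIP = R × ΔV̇ = 14.5 × (1.2833 − 1.0167) = 14.5 × 0.2666 = 3.866 cmH2O.
Original PIP = 455/37.6 + 14.5×1.0167 + 8 = 34.843 cmH2O; new PIP = 34.843 + (3.866) = 38.709 cmH2O.

38.7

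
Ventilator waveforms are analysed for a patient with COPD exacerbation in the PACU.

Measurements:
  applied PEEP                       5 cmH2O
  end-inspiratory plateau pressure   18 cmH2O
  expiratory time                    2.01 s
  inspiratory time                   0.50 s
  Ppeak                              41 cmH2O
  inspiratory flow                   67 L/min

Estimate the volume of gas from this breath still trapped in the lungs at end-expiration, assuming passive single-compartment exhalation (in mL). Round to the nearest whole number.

58

Flow: 67 L/min ÷ 60 = 1.1167 L/s.
Vt = flow × Ti = 1.1167 L/s × 0.50 s × 1000 mL/L = 558.35 mL.
R = (PIP − Pplat)/V̇ = (41 − 18) / 1.1167 = 23.0/1.1167 = 20.596 cmH2O·s/L.
C = Vt/(Pplat − PEEP) = 558.35 / (18 − 5) = 558.35/13.0 = 42.95 mL/cmH2O.
τ = R × C = 20.596 × 0.04295 L/cmH2O = 0.8846 s.
Fraction remaining = e^(−Te/τ) = e^(−2.01/0.8846) = 0.1031.
Trapped volume = 558.35 × 0.1031 = 57.566 mL.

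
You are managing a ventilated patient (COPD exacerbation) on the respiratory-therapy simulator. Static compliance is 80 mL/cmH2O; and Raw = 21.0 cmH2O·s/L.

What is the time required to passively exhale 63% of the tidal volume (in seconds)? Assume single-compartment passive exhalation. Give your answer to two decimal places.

τ = R × C = 21.0 × 80 mL/cmH2O = 21.0 × 0.080 L/cmH2O = 1.68 s.
Exhaled fraction f = 1 − e^(−t/τ) → t = −τ·ln(1 − f) = −1.68·ln(0.37) = 1.67 s.

1.67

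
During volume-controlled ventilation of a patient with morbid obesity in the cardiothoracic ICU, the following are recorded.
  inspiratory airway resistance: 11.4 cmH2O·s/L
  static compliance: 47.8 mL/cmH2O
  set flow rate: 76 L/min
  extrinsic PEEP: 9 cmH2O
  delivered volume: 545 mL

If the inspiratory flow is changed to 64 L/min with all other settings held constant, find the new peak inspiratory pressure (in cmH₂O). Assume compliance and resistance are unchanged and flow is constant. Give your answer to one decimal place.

32.6

Flow: 76 L/min ÷ 60 = 1.2667 L/s.
New flow: 64 L/min ÷ 60 = 1.0667 L/s.
PIP = Vt/C + R·V̇ + PEEP (constant-flow equation of motion).
Only the resistive term changes: ΔPIP = R × ΔV̇ = 11.4 × (1.0667 − 1.2667) = 11.4 × -0.2 = -2.28 cmH2O.
Original PIP = 545/47.8 + 11.4×1.2667 + 9 = 34.842 cmH2O; new PIP = 34.842 + (-2.28) = 32.562 cmH2O.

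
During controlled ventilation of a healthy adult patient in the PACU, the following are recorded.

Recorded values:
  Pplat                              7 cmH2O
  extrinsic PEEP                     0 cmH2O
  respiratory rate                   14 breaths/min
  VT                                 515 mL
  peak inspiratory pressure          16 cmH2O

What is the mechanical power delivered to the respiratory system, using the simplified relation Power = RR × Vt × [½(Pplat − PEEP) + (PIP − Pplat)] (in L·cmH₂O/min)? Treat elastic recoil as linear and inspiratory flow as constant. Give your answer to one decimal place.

90.1

Per-breath work = Vt × [½(Pplat−PEEP) + (PIP−Pplat)] = 0.515 × [0.5×7.0 + 9.0] = 0.515 × 12.5 = 6.438 L·cmH2O.
Power = 14 × 6.438 = 90.132 L·cmH2O/min.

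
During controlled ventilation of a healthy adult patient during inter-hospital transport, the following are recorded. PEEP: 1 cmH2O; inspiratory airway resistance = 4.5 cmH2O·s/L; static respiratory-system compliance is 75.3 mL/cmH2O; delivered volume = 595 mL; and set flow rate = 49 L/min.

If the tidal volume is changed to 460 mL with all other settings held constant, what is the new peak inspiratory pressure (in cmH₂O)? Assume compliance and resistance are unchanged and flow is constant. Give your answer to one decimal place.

Flow: 49 L/min ÷ 60 = 0.8167 L/s.
PIP = Vt/C + R·V̇ + PEEP (constant-flow equation of motion).
Only the elastic term changes: ΔPIP = ΔVt / C = (460 − 595) / 75.3 = -1.793 cmH2O.
Original PIP = 595/75.3 + 4.5×0.8167 + 1 = 12.577 cmH2O; new PIP = 12.577 + (-1.793) = 10.784 cmH2O.

10.8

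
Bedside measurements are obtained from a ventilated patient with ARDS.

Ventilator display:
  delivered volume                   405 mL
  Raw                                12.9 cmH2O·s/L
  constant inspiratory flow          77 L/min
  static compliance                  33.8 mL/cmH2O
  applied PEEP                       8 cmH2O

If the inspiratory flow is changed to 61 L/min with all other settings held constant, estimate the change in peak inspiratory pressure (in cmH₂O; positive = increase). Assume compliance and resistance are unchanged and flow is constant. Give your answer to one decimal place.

-3.4

Flow: 77 L/min ÷ 60 = 1.2833 L/s.
New flow: 61 L/min ÷ 60 = 1.0167 L/s.
PIP = Vt/C + R·V̇ + PEEP (constant-flow equation of motion).
Only the resistive term changes: ΔPIP = R × ΔV̇ = 12.9 × (1.0167 − 1.2833) = 12.9 × -0.2666 = -3.439 cmH2O.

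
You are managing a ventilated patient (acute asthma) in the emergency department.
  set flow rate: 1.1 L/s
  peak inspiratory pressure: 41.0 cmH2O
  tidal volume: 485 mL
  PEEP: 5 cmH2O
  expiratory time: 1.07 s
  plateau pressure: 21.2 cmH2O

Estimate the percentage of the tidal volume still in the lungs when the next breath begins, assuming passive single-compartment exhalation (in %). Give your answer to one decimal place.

R = (PIP − Pplat)/V̇ = (41.0 − 21.2) / 1.1 = 19.8/1.1 = 18.0 cmH2O·s/L.
C = Vt/(Pplat − PEEP) = 485.0 / (21.2 − 5) = 485.0/16.2 = 29.938 mL/cmH2O.
τ = R × C = 18.0 × 0.02994 L/cmH2O = 0.5389 s.
Fraction remaining at end-expiration = e^(−Te/τ) = e^(−1.07/0.5389) = 0.1373 → 13.73%.

13.7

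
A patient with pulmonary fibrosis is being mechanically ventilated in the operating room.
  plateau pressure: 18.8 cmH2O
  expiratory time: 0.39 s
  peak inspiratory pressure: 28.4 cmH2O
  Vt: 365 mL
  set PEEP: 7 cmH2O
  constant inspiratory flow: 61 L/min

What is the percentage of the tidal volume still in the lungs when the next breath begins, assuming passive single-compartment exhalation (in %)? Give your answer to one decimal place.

Flow: 61 L/min ÷ 60 = 1.0167 L/s.
R = (PIP − Pplat)/V̇ = (28.4 − 18.8) / 1.0167 = 9.6/1.0167 = 9.442 cmH2O·s/L.
C = Vt/(Pplat − PEEP) = 365.0 / (18.8 − 7) = 365.0/11.8 = 30.932 mL/cmH2O.
τ = R × C = 9.442 × 0.03093 L/cmH2O = 0.292 s.
Fraction remaining at end-expiration = e^(−Te/τ) = e^(−0.39/0.292) = 0.263 → 26.3%.

26.3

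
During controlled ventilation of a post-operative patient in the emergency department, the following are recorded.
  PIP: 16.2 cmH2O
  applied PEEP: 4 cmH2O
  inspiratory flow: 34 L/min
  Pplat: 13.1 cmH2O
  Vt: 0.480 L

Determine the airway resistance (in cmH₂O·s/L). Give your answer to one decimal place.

5.5

Flow: 34 L/min ÷ 60 = 0.5667 L/s.
Raw = (PIP − Pplat) / flow = (16.2 − 13.1) / 0.5667 = 3.1 / 0.5667 = 5.47 cmH2O·s/L.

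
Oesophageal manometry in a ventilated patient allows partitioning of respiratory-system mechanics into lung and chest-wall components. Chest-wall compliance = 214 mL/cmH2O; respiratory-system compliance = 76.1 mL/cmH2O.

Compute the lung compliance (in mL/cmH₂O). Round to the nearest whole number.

118

1/CL = 1/Crs − 1/Ccw.
1/CL = 1/76.1 − 1/214 = 0.008468.
CL = 118.09 mL/cmH2O.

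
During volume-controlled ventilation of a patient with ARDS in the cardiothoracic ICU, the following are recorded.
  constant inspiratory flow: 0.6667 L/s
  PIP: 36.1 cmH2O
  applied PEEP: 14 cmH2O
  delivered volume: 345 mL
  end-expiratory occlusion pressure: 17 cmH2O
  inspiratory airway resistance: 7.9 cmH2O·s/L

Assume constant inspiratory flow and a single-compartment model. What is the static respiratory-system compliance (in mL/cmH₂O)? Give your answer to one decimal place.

24.9

Total PEEP = 17 cmH2O (set 14 + intrinsic 3); this is the baseline alveolar pressure.
Equation of motion (constant flow): PIP = Vt/C + R·V̇ + PEEP.
Vt/C = PIP − R·V̇ − PEEP = 36.1 − 7.9×0.6667 − 17 = 36.1 − 5.267 − 17 = 13.833 cmH2O.
C = Vt / 13.833 = 345 / 13.833 = 24.94 mL/cmH2O.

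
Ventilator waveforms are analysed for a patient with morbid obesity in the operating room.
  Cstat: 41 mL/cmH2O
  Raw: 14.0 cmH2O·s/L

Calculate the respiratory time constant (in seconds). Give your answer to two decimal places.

τ = R × C = 14.0 × 41 mL/cmH2O = 14.0 × 0.041 L/cmH2O = 0.574 s.

0.57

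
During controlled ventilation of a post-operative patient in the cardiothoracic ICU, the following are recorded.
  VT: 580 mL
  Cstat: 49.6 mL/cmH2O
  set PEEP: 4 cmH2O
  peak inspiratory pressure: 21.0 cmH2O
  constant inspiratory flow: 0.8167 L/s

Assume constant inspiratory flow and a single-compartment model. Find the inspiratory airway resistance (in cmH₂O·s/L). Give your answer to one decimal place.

6.5

Equation of motion (constant flow): PIP = Vt/C + R·V̇ + PEEP.
R·V̇ = PIP − Vt/C − PEEP = 21.0 − 580/49.6 − 4 = 21.0 − 11.694 − 4 = 5.306 cmH2O.
R = 5.306 / 0.8167 = 6.497 cmH2O·s/L.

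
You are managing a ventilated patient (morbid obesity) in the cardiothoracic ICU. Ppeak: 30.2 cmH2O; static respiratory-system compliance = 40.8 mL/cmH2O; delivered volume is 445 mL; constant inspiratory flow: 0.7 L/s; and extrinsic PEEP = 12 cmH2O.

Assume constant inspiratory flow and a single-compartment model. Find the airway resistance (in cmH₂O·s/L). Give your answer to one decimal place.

Equation of motion (constant flow): PIP = Vt/C + R·V̇ + PEEP.
R·V̇ = PIP − Vt/C − PEEP = 30.2 − 445/40.8 − 12 = 30.2 − 10.907 − 12 = 7.293 cmH2O.
R = 7.293 / 0.7 = 10.419 cmH2O·s/L.

10.4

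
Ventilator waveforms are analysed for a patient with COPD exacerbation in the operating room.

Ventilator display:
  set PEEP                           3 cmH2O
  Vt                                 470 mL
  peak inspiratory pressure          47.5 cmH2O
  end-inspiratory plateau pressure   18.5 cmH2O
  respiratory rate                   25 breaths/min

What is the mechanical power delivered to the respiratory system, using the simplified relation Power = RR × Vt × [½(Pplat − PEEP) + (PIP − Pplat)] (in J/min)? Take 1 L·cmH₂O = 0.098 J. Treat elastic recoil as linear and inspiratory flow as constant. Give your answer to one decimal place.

42.3

Per-breath work = Vt × [½(Pplat−PEEP) + (PIP−Pplat)] = 0.470 × [0.5×15.5 + 29.0] = 0.470 × 36.75 = 17.273 L·cmH2O.
Power = 25 × 17.273 = 431.83 L·cmH2O/min.
× 0.098 J/(L·cmH2O) → 42.319 J/min.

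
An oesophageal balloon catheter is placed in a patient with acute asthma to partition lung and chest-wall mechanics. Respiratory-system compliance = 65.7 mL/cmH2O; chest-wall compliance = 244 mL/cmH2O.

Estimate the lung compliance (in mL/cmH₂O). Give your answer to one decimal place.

89.9

1/CL = 1/Crs − 1/Ccw.
1/CL = 1/65.7 − 1/244 = 0.01112.
CL = 89.928 mL/cmH2O.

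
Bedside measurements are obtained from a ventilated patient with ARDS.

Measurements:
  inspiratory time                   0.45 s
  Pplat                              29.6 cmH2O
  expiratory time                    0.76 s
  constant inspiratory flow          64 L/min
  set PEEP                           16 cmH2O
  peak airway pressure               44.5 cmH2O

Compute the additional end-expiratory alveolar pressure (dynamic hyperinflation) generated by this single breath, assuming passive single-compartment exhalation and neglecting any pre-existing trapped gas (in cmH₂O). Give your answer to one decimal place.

2.9

Flow: 64 L/min ÷ 60 = 1.0667 L/s.
Vt = flow × Ti = 1.0667 L/s × 0.45 s × 1000 mL/L = 480.02 mL.
R = (PIP − Pplat)/V̇ = (44.5 − 29.6) / 1.0667 = 14.9/1.0667 = 13.968 cmH2O·s/L.
C = Vt/(Pplat − PEEP) = 480.02 / (29.6 − 16) = 480.02/13.6 = 35.296 mL/cmH2O.
τ = R × C = 13.968 × 0.0353 L/cmH2O = 0.4931 s.
Fraction remaining = e^(−Te/τ) = e^(−0.76/0.4931) = 0.2141; trapped volume = 480.02 × 0.2141 = 102.77 mL.
Additional alveolar pressure from trapping ≈ V_trapped / C = 102.77 / 35.296 = 2.912 cmH2O.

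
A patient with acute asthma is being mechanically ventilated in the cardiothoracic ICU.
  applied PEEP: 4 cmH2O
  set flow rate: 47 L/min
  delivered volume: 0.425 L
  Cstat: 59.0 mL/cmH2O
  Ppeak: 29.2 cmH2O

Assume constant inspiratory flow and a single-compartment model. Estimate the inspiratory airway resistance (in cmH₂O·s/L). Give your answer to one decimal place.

23.0

Flow: 47 L/min ÷ 60 = 0.7833 L/s.
Equation of motion (constant flow): PIP = Vt/C + R·V̇ + PEEP.
R·V̇ = PIP − Vt/C − PEEP = 29.2 − 425/59.0 − 4 = 29.2 − 7.203 − 4 = 17.997 cmH2O.
R = 17.997 / 0.7833 = 22.976 cmH2O·s/L.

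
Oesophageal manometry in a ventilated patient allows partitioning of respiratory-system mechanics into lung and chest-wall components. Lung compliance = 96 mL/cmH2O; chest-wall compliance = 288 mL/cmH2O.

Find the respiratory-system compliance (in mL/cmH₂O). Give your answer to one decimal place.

72.0

Lung and chest wall are elastances in series: 1/Crs = 1/CL + 1/Ccw.
1/Crs = 1/96 + 1/288 = 0.01389.
Crs = 71.994 mL/cmH2O.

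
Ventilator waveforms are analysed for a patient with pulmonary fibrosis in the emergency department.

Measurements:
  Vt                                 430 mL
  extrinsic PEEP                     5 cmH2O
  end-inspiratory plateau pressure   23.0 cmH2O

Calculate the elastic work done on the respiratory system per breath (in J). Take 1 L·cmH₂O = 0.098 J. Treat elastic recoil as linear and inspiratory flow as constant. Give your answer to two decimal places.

0.38

Elastic work ≈ ½ × (Pplat − PEEP) × Vt = 0.5 × (23.0 − 5) × 0.430 L = 0.5 × 18.0 × 0.430 = 3.87 L·cmH2O.
× 0.098 J/(L·cmH2O) → 0.3793 J.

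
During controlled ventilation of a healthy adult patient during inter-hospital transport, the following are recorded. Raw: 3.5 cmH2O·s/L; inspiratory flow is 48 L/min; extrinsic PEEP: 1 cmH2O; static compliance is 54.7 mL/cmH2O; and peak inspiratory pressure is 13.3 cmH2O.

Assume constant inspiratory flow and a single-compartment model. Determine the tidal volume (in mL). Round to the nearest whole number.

Flow: 48 L/min ÷ 60 = 0.8 L/s.
Equation of motion (constant flow): PIP = Vt/C + R·V̇ + PEEP.
Vt/C = PIP − R·V̇ − PEEP = 13.3 − 2.8 − 1 = 9.5 cmH2O.
Vt = C × 9.5 = 54.7 × 9.5 = 519.65 mL.

520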